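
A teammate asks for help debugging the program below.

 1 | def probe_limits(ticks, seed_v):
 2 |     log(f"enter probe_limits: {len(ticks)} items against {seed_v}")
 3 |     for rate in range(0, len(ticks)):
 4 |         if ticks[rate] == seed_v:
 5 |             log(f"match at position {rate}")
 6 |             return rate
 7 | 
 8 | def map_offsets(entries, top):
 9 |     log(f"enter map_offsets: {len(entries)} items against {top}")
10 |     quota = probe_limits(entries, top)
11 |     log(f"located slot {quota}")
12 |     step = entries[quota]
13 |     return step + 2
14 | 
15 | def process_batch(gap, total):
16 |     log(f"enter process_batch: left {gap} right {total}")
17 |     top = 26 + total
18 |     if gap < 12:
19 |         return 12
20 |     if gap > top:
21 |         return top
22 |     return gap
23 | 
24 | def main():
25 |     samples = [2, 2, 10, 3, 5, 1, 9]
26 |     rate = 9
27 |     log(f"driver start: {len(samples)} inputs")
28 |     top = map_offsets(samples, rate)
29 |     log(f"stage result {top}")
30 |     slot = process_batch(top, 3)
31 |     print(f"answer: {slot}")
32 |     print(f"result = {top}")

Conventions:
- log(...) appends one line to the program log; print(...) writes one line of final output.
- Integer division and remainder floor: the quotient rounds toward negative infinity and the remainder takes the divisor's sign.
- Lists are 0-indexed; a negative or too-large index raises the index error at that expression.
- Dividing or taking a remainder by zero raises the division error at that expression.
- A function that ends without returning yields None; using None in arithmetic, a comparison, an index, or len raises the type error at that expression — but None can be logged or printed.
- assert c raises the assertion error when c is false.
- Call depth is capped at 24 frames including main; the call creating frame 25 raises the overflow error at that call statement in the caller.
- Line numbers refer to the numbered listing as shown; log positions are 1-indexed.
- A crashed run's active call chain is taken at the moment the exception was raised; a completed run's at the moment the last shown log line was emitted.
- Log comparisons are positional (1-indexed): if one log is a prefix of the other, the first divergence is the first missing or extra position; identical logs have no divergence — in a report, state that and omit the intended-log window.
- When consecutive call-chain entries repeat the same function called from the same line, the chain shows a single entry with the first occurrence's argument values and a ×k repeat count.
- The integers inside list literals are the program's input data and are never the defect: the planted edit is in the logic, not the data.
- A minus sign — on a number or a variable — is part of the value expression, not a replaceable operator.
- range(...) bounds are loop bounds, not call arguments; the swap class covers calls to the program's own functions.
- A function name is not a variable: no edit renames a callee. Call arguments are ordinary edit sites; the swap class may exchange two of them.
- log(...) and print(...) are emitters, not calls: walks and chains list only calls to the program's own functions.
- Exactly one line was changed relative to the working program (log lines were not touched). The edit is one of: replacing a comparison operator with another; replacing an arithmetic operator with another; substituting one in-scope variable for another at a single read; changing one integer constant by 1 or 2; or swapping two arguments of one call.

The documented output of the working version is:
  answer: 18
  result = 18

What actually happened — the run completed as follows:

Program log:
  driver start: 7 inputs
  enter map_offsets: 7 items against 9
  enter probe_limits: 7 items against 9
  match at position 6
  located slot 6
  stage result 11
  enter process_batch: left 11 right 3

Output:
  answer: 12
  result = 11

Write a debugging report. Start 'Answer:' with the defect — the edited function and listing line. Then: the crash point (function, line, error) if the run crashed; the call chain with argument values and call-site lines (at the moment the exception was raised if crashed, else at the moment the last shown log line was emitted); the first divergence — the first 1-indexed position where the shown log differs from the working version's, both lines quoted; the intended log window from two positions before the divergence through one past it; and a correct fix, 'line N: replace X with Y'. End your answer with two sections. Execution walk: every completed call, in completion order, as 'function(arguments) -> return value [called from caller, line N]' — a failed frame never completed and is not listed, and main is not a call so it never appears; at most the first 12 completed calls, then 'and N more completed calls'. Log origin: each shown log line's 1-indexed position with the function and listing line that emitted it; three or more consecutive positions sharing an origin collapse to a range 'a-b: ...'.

Answer: the defect is in map_offsets at line 13.
Key fact: Position 6 is the first bad log line: 'stage result 11' should read 'stage result 18'.
Call chain: main -> process_batch(11, 3) (called at line 30).
First divergence: position 6 — the shown line 'stage result 11' should read 'stage result 18'.
Intended log window:
  4: match at position 6
  5: located slot 6
  6: stage result 18
  7: enter process_batch: left 18 right 3
Execution walk:
  probe_limits([2, 2, 10, 3, 5, 1, 9], 9) -> 6  [called from map_offsets, line 10]
  map_offsets([2, 2, 10, 3, 5, 1, 9], 9) -> 11  [called from main, line 28]
  process_batch(11, 3) -> 12  [called from main, line 30]
Log origins:
  1: emitted by main (line 27)
  2: emitted by map_offsets (line 9)
  3: emitted by probe_limits (line 2)
  4: emitted by probe_limits (line 5)
  5: emitted by map_offsets (line 11)
  6: emitted by main (line 29)
  7: emitted by process_batch (line 16)
A correct fix: line 13: replace `+` with `*`.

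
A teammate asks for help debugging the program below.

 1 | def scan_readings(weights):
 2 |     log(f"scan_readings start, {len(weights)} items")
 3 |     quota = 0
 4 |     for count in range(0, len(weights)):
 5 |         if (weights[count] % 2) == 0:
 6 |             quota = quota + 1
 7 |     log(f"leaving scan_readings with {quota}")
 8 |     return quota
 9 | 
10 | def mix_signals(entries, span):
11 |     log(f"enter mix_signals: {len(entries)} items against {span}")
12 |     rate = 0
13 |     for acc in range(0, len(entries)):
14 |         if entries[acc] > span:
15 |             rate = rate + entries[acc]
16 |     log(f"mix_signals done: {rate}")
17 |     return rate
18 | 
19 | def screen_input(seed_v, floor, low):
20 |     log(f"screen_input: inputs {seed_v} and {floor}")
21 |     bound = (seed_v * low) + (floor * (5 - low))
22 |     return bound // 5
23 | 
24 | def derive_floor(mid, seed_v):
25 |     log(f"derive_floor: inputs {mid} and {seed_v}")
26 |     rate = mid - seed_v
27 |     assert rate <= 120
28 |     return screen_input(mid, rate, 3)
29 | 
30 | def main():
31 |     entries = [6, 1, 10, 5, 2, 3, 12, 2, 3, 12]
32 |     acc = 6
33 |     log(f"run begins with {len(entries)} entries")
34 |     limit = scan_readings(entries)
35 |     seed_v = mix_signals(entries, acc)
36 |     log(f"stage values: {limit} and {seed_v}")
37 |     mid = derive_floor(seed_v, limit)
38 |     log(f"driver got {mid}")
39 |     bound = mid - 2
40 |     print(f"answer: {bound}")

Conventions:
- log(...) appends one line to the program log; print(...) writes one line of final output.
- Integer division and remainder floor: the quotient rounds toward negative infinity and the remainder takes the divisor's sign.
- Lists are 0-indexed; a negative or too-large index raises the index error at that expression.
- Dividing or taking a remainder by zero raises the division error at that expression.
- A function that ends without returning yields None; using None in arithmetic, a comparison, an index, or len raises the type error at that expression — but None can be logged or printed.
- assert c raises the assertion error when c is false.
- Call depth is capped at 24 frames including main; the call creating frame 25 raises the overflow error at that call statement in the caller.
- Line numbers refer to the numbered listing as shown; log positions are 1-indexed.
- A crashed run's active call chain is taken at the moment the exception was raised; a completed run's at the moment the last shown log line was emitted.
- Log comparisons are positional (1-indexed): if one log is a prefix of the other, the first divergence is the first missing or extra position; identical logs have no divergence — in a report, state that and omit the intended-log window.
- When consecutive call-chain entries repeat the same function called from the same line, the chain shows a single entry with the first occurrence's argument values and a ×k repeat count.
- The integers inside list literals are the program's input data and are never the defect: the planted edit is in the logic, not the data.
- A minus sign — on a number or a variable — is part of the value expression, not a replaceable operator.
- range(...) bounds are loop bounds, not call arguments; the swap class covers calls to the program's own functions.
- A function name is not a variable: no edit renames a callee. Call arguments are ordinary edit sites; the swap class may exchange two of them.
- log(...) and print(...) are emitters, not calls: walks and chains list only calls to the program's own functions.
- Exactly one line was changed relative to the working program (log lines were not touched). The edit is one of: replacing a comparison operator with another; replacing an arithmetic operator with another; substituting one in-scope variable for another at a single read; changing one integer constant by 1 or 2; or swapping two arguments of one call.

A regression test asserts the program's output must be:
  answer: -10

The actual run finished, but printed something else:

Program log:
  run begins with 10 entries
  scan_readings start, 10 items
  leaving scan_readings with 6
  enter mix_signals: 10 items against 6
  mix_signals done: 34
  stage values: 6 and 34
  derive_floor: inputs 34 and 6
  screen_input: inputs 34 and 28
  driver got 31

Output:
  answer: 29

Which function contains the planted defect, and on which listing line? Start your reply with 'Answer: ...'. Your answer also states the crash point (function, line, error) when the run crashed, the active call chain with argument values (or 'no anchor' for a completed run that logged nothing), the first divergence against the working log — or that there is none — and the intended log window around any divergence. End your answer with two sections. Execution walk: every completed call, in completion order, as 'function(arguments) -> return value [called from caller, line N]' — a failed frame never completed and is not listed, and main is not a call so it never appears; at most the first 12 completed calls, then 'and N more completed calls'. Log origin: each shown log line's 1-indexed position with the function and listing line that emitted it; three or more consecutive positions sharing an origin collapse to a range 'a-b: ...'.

Answer: the defect is in main at line 37.
The tell: The earliest visible damage is log position 7 — 'derive_floor: inputs 34 and 6' rather than the intended 'derive_floor: inputs 6 and 34'.
Call chain: main.
First divergence: position 7 — shown 'derive_floor: inputs 34 and 6', intended 'derive_floor: inputs 6 and 34'.
Intended log window:
  5: mix_signals done: 34
  6: stage values: 6 and 34
  7: derive_floor: inputs 6 and 34
  8: screen_input: inputs 6 and -28
Execution walk:
  scan_readings([6, 1, 10, 5, 2, 3, 12, 2, 3, 12]) -> 6  [called from main, line 34]
  mix_signals([6, 1, 10, 5, 2, 3, 12, 2, 3, 12], 6) -> 34  [called from main, line 35]
  screen_input(34, 28, 3) -> 31  [called from derive_floor, line 28]
  derive_floor(34, 6) -> 31  [called from main, line 37]
Log origins:
  1: logged in main at line 33
  2: logged in scan_readings at line 2
  3: logged in scan_readings at line 7
  4: logged in mix_signals at line 11
  5: logged in mix_signals at line 16
  6: logged in main at line 36
  7: logged in derive_floor at line 25
  8: logged in screen_input at line 20
  9: logged in main at line 38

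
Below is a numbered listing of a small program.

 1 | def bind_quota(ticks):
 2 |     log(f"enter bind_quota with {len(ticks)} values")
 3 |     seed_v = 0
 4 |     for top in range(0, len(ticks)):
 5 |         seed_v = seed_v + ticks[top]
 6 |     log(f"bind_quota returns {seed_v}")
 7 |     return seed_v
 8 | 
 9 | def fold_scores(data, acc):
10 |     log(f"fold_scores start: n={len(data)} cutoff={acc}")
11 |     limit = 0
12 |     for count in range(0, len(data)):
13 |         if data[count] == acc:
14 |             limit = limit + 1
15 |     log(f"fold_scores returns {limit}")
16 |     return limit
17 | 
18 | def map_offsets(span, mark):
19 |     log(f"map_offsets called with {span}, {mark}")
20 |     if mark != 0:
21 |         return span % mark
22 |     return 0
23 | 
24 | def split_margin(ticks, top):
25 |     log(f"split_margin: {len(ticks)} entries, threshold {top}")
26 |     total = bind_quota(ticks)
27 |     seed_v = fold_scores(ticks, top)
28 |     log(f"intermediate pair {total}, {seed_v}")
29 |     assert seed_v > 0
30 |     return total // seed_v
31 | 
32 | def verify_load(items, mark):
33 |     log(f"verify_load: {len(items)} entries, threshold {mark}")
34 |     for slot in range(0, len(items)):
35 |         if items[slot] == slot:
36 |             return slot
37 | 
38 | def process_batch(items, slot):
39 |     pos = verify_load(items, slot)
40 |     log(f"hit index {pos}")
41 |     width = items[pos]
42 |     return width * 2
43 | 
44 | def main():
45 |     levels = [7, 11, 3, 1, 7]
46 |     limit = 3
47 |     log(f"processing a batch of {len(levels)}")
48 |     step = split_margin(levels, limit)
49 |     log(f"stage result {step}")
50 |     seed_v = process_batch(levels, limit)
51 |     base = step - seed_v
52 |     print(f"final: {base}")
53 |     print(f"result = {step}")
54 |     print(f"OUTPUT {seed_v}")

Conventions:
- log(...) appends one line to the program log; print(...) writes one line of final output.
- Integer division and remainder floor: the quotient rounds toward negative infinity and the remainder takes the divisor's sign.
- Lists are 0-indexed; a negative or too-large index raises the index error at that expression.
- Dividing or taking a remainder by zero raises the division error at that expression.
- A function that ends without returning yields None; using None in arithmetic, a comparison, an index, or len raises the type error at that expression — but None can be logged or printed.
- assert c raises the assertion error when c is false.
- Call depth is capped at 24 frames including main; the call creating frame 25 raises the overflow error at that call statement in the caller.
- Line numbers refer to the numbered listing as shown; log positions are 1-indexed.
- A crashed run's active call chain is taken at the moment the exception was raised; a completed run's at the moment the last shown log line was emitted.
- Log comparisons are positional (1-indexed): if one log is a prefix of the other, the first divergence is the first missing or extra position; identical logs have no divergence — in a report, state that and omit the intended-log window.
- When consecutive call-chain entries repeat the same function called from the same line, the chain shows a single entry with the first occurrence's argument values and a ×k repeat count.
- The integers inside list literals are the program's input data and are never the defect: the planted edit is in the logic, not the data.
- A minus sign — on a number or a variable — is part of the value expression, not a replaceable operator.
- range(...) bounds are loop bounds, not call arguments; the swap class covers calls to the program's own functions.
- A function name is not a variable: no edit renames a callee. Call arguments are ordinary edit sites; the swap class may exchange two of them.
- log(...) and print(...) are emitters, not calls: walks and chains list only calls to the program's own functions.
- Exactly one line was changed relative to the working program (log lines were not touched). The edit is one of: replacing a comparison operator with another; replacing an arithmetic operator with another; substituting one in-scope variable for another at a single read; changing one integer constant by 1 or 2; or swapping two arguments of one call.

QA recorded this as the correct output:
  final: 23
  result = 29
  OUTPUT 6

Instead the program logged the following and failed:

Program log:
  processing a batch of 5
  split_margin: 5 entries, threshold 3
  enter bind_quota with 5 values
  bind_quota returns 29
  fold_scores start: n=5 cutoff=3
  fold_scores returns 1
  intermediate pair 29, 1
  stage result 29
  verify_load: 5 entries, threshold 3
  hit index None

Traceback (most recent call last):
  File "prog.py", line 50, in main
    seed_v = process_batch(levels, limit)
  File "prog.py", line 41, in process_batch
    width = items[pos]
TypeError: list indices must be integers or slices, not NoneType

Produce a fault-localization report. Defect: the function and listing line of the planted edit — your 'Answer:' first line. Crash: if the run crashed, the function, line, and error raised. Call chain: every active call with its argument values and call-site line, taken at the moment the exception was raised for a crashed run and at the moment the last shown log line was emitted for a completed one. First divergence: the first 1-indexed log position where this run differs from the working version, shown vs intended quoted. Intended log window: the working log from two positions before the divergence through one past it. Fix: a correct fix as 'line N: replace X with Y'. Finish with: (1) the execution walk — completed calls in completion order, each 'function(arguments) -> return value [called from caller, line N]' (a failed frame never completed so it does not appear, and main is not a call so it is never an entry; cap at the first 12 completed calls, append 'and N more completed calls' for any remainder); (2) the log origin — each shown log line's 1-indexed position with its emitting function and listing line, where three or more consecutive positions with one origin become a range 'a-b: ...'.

Answer: the defect is in verify_load at line 35.
The tell: The earliest visible damage is log position 10 — 'hit index None' rather than the intended 'hit index 2'.
Crash: process_batch, line 41, TypeError.
Call chain: main -> process_batch([7, 11, 3, 1, 7], 3) (called at line 50).
First divergence: at position 10 the run shows 'hit index None' where the working version logs 'hit index 2'.
Intended log window:
  8: stage result 29
  9: verify_load: 5 entries, threshold 3
  10: hit index 2
Execution walk:
  bind_quota([7, 11, 3, 1, 7]) -> 29  [called from split_margin, line 26]
  fold_scores([7, 11, 3, 1, 7], 3) -> 1  [called from split_margin, line 27]
  split_margin([7, 11, 3, 1, 7], 3) -> 29  [called from main, line 48]
  verify_load([7, 11, 3, 1, 7], 3) -> None  [called from process_batch, line 39]
Log origins:
  1: from main, line 47
  2: from split_margin, line 25
  3: from bind_quota, line 2
  4: from bind_quota, line 6
  5: from fold_scores, line 10
  6: from fold_scores, line 15
  7: from split_margin, line 28
  8: from main, line 49
  9: from verify_load, line 33
  10: from process_batch, line 40
A correct fix: line 35: replace `items[slot] == slot` with `items[slot] == mark`.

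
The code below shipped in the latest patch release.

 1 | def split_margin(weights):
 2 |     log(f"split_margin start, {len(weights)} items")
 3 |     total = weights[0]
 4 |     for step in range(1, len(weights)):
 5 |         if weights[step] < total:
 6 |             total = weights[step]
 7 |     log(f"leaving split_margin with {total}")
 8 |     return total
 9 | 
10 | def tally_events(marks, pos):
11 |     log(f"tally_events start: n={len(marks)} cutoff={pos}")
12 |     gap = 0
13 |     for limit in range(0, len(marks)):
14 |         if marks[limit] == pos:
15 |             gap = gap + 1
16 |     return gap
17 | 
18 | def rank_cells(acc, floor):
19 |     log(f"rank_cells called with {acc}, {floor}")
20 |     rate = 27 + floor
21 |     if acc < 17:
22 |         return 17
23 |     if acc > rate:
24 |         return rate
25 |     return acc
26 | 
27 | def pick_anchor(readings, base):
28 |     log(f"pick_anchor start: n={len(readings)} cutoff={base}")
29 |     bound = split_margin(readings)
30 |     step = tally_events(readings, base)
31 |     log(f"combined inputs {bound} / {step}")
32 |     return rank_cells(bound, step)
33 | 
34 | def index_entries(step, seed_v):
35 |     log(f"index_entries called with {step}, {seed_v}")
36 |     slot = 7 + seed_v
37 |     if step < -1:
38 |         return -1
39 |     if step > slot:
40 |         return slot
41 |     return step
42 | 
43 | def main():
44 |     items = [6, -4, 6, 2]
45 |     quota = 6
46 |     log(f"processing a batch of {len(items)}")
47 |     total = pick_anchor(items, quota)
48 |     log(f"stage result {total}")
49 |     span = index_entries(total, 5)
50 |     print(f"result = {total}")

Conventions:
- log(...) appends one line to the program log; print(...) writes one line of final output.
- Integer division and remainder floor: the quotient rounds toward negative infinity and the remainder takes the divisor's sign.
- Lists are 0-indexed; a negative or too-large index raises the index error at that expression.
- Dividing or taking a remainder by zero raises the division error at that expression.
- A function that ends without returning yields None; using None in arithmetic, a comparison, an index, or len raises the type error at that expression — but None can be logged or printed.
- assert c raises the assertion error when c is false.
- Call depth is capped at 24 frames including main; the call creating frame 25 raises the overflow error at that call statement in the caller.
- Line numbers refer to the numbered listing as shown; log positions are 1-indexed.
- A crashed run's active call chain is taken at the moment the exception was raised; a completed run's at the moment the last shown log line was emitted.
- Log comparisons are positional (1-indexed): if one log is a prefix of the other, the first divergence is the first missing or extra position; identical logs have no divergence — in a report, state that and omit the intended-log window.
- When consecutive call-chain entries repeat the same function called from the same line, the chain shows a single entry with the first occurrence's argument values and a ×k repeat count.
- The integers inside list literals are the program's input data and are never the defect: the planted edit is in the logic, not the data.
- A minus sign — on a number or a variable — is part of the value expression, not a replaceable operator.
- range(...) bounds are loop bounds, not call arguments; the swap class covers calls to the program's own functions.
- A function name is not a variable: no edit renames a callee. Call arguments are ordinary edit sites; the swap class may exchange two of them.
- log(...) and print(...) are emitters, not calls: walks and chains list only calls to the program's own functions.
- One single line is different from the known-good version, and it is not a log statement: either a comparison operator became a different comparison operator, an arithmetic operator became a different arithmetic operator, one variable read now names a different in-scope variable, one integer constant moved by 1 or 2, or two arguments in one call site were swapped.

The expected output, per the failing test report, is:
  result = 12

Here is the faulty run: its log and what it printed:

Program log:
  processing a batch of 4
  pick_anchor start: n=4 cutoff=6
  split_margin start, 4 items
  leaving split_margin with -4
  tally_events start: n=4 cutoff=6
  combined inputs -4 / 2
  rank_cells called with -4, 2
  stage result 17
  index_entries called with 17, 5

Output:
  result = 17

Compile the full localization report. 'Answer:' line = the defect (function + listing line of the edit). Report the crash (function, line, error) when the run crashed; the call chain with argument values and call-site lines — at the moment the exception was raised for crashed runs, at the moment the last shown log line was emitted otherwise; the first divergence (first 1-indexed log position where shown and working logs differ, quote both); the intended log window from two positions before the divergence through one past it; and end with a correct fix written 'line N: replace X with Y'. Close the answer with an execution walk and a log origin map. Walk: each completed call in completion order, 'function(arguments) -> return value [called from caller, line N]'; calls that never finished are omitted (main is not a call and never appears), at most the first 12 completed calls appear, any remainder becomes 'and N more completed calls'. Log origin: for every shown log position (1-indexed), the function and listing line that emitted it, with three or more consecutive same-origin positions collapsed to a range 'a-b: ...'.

Answer: the defect is in main at line 50.
Key fact: Every logged value matches the working version; the printed result is what differs.
Call chain: main -> index_entries(17, 5) (called at line 49).
First divergence: none; the two logs match at every position.
Execution walk:
  split_margin([6, -4, 6, 2]) -> -4  [called from pick_anchor, line 29]
  tally_events([6, -4, 6, 2], 6) -> 2  [called from pick_anchor, line 30]
  rank_cells(-4, 2) -> 17  [called from pick_anchor, line 32]
  pick_anchor([6, -4, 6, 2], 6) -> 17  [called from main, line 47]
  index_entries(17, 5) -> 12  [called from main, line 49]
Origin of each log line:
  1: logged in main at line 46
  2: logged in pick_anchor at line 28
  3: logged in split_margin at line 2
  4: logged in split_margin at line 7
  5: logged in tally_events at line 11
  6: logged in pick_anchor at line 31
  7: logged in rank_cells at line 19
  8: logged in main at line 48
  9: logged in index_entries at line 35
A correct fix: line 50: replace `total` with `span`.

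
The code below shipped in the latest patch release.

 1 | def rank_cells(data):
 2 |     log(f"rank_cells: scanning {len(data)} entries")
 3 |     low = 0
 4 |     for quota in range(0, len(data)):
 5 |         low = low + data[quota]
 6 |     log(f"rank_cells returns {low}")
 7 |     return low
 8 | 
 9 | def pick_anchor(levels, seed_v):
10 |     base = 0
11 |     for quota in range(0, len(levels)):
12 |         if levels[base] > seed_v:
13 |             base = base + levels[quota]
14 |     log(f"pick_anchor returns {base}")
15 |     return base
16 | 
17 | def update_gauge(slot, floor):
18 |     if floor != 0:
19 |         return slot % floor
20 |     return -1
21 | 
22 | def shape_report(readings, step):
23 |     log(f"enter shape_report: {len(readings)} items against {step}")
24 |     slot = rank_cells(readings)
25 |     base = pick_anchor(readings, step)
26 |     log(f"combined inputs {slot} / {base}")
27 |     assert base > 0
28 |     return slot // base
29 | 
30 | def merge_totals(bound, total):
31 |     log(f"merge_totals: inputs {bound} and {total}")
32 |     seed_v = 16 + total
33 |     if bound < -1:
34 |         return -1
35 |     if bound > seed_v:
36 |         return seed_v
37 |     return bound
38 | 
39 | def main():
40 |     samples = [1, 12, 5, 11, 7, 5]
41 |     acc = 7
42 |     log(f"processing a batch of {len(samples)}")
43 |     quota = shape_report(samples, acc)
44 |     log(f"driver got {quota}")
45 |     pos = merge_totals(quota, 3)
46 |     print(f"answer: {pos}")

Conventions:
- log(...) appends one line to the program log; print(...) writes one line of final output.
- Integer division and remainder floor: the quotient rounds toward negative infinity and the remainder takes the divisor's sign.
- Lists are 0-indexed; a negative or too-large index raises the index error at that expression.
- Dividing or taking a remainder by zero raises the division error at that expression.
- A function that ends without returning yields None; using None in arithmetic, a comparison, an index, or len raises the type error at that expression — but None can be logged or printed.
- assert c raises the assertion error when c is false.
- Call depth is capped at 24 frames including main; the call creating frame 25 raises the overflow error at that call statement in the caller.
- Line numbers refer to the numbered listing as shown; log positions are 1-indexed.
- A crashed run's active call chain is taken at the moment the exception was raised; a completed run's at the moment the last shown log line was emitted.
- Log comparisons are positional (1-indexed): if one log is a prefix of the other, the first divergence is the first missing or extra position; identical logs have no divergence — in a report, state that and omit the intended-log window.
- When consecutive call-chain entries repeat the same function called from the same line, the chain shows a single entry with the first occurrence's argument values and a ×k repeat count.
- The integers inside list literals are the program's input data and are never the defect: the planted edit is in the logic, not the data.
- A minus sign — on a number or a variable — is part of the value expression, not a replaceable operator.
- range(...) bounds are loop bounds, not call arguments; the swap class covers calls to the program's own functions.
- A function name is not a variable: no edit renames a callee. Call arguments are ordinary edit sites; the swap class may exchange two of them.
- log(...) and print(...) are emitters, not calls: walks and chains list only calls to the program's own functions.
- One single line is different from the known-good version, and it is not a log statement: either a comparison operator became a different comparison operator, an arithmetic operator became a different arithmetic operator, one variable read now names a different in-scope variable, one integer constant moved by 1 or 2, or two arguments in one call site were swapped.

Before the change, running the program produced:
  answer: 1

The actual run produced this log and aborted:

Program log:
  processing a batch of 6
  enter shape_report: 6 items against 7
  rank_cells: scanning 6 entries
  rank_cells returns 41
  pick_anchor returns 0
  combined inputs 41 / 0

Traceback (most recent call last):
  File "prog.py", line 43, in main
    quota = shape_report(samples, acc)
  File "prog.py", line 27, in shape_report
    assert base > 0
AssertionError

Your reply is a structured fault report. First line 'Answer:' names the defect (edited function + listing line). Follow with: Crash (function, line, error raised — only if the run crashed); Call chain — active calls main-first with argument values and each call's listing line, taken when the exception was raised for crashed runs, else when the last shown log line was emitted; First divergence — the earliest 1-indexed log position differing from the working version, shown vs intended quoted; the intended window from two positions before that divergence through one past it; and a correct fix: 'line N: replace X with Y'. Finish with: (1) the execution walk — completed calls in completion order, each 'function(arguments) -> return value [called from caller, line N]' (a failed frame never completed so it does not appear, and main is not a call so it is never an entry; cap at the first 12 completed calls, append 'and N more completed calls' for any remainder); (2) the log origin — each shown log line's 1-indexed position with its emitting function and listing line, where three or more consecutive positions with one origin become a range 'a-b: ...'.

Answer: the defect is in pick_anchor at line 12.
Key fact: The earliest visible damage is log position 5 — 'pick_anchor returns 0' rather than the intended 'pick_anchor returns 23'.
Crash: shape_report, line 27, AssertionError.
Call chain: main -> shape_report([1, 12, 5, 11, 7, 5], 7) (called at line 43).
First divergence: position 5 — the shown line 'pick_anchor returns 0' should read 'pick_anchor returns 23'.
Intended log window:
  3: rank_cells: scanning 6 entries
  4: rank_cells returns 41
  5: pick_anchor returns 23
  6: combined inputs 41 / 23
Execution walk:
  rank_cells([1, 12, 5, 11, 7, 5]) -> 41  [called from shape_report, line 24]
  pick_anchor([1, 12, 5, 11, 7, 5], 7) -> 0  [called from shape_report, line 25]
Log origin:
  1: logged in main at line 42
  2: logged in shape_report at line 23
  3: logged in rank_cells at line 2
  4: logged in rank_cells at line 6
  5: logged in pick_anchor at line 14
  6: logged in shape_report at line 26
A correct fix: line 12: replace `base` with `quota`.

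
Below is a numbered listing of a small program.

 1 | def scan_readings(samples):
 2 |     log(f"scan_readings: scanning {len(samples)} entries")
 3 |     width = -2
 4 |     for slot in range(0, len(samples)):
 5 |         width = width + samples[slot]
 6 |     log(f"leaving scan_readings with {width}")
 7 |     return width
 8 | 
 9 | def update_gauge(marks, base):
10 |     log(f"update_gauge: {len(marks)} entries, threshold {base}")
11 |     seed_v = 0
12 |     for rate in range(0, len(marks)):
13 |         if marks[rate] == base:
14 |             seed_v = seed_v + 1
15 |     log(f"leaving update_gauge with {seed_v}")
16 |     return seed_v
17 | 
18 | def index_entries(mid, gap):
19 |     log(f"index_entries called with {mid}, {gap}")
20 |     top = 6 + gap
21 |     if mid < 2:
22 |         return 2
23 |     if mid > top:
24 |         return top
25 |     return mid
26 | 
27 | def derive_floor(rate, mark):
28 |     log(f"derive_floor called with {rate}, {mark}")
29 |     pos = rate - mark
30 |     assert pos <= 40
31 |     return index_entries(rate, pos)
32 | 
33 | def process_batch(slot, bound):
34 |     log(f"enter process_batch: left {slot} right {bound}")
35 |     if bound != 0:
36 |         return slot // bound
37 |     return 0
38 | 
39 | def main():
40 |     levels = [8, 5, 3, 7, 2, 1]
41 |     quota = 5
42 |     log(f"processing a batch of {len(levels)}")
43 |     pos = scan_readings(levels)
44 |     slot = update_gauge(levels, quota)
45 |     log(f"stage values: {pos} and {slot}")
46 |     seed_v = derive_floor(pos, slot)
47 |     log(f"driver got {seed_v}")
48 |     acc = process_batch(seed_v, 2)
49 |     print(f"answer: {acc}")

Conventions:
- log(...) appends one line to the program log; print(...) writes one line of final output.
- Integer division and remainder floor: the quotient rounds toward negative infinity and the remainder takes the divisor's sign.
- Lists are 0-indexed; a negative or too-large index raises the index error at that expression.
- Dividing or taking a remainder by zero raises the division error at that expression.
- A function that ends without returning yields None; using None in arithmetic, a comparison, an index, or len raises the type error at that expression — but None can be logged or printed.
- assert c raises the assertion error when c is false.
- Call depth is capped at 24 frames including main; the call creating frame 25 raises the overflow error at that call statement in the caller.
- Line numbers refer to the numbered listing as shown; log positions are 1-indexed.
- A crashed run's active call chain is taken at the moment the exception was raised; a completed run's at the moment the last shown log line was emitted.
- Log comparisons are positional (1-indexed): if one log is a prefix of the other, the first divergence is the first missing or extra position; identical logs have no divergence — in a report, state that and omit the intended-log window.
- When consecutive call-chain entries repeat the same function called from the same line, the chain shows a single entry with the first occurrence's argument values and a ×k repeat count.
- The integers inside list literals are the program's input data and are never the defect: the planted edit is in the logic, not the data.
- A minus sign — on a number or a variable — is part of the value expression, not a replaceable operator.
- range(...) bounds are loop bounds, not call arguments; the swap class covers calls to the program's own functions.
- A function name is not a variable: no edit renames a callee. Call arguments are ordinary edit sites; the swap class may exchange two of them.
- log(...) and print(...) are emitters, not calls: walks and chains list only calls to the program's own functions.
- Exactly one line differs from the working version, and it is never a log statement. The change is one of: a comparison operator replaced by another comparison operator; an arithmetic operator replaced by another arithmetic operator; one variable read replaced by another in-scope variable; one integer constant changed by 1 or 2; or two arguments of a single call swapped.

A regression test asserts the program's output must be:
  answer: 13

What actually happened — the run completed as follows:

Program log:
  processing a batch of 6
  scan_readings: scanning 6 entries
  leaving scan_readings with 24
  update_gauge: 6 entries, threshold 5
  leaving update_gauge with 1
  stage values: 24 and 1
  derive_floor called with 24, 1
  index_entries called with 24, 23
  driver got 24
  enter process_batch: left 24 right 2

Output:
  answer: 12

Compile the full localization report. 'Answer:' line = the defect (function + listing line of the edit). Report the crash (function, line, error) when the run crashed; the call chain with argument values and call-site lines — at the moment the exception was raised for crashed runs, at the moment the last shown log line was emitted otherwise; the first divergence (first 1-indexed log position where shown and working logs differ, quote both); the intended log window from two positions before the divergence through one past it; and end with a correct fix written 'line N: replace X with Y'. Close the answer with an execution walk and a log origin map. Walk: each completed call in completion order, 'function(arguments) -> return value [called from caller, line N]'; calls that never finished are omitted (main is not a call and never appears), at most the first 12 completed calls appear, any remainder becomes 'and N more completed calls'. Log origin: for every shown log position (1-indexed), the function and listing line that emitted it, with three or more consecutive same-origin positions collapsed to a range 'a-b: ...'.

Answer: the defect is in scan_readings at line 3.
The tell: At log position 3 the runs split — shown 'leaving scan_readings with 24', but the working version logs 'leaving scan_readings with 26'.
Call chain: main -> process_batch(24, 2) (called at line 48).
First divergence: position 3 — the shown line 'leaving scan_readings with 24' should read 'leaving scan_readings with 26'.
Intended log window:
  1: processing a batch of 6
  2: scan_readings: scanning 6 entries
  3: leaving scan_readings with 26
  4: update_gauge: 6 entries, threshold 5
Execution walk:
  scan_readings([8, 5, 3, 7, 2, 1]) -> 24  [called from main, line 43]
  update_gauge([8, 5, 3, 7, 2, 1], 5) -> 1  [called from main, line 44]
  index_entries(24, 23) -> 24  [called from derive_floor, line 31]
  derive_floor(24, 1) -> 24  [called from main, line 46]
  process_batch(24, 2) -> 12  [called from main, line 48]
Log origins:
  1 — main, line 42
  2 — scan_readings, line 2
  3 — scan_readings, line 6
  4 — update_gauge, line 10
  5 — update_gauge, line 15
  6 — main, line 45
  7 — derive_floor, line 28
  8 — index_entries, line 19
  9 — main, line 47
  10 — process_batch, line 34
A correct fix: line 3: replace `-2` with `0`.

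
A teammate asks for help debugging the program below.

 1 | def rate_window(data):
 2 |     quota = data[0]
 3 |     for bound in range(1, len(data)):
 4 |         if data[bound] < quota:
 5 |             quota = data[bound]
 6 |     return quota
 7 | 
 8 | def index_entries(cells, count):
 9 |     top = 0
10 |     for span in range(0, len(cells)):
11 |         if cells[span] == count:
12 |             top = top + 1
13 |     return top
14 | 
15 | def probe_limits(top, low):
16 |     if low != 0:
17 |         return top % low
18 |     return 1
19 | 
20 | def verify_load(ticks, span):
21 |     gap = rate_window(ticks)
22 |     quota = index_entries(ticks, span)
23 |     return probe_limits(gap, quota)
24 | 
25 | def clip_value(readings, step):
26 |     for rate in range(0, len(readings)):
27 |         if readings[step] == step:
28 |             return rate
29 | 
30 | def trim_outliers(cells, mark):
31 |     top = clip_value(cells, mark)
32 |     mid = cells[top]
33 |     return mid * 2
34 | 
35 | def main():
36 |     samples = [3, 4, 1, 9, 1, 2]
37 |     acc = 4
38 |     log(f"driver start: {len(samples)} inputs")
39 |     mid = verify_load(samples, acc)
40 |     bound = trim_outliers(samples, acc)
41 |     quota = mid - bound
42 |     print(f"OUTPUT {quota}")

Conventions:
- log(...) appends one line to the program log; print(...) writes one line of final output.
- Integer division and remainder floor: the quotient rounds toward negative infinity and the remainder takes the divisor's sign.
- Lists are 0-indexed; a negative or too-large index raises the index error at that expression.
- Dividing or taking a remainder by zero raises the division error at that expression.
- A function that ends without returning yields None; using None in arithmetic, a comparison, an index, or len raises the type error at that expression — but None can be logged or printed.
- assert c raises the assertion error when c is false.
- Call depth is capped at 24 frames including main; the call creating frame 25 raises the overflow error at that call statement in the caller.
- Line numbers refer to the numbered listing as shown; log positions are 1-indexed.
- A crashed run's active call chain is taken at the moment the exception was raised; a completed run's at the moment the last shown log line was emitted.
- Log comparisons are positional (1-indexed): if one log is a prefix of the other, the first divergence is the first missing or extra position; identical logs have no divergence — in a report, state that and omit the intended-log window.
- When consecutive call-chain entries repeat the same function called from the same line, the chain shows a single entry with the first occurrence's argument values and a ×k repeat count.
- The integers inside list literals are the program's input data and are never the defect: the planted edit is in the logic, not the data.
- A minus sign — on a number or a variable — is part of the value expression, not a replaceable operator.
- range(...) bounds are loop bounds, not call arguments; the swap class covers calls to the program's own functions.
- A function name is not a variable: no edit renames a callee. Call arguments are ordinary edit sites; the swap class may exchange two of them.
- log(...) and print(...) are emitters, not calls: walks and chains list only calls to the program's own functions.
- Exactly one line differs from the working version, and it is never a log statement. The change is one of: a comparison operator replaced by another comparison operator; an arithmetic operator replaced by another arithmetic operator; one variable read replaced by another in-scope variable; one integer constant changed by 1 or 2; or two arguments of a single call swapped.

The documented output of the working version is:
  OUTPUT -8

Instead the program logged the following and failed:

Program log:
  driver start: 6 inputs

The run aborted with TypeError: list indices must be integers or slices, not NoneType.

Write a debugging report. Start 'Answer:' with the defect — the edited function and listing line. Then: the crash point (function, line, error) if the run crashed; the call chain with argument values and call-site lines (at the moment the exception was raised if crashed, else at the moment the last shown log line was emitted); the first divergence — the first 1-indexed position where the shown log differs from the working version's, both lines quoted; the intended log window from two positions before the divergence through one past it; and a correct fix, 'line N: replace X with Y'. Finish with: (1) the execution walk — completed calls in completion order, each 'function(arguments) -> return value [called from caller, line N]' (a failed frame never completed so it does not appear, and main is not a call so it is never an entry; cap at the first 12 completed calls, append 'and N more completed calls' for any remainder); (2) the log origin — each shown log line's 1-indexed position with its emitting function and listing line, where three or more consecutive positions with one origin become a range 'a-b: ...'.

Answer: the defect is in clip_value at line 27.
Core observation: All emitted log lines are correct; the crash alone marks the defect.
Crash: trim_outliers, line 32, TypeError.
Call chain: main -> trim_outliers([3, 4, 1, 9, 1, 2], 4) (called at line 40).
First divergence: none — the logs agree in full.
Execution walk:
  rate_window([3, 4, 1, 9, 1, 2]) -> 1  [called from verify_load, line 21]
  index_entries([3, 4, 1, 9, 1, 2], 4) -> 1  [called from verify_load, line 22]
  probe_limits(1, 1) -> 0  [called from verify_load, line 23]
  verify_load([3, 4, 1, 9, 1, 2], 4) -> 0  [called from main, line 39]
  clip_value([3, 4, 1, 9, 1, 2], 4) -> None  [called from trim_outliers, line 31]
Origin of each log line:
  1: logged in main at line 38
A correct fix: line 27: replace `readings[step]` with `readings[rate]`.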